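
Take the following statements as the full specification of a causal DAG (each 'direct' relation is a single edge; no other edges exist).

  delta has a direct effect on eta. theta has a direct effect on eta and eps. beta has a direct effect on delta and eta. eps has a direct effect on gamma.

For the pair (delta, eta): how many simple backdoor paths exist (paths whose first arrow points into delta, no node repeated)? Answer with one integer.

A backdoor path from delta to eta is any simple undirected path whose first edge points into delta (i.e. leaves delta via a parent).
Parents of delta: {beta}.
Enumerating:
  P1: delta <- beta -> eta
That exhausts the simple backdoor paths. Count: 1.

1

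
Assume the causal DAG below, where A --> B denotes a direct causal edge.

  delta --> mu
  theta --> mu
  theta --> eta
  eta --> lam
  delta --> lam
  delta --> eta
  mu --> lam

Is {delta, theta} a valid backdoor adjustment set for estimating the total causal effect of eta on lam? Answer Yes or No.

Yes

Backdoor paths from eta to lam (paths whose first edge points into eta):
  P1: eta <- delta -> mu -> lam
  P2: eta <- delta -> lam
  P3: eta <- theta -> mu <- delta -> lam
  P4: eta <- theta -> mu -> lam
Condition 1 (no descendant of eta in the set): holds — descendants of eta are {lam}; none are in {delta, theta}.
Condition 2 (every backdoor path blocked by {delta, theta}):
  P1: blocked at fork node delta ∈ conditioning set.
  P2: blocked at fork node delta ∈ conditioning set.
  P3: blocked at fork node theta ∈ conditioning set.
  P4: blocked at fork node theta ∈ conditioning set.
{delta, theta} satisfies the backdoor criterion.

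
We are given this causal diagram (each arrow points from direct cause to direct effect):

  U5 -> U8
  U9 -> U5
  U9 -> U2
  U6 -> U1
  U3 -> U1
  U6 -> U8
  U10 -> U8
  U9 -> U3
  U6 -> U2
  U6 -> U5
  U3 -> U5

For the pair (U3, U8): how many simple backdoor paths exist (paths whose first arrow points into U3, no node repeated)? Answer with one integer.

4

A backdoor path from U3 to U8 is any simple undirected path whose first edge points into U3 (i.e. leaves U3 via a parent).
Parents of U3: {U9}.
Enumerating:
  P1: U3 <- U9 -> U2 <- U6 -> U5 -> U8
  P2: U3 <- U9 -> U2 <- U6 -> U8
  P3: U3 <- U9 -> U5 <- U6 -> U8
  P4: U3 <- U9 -> U5 -> U8
That exhausts the simple backdoor paths. Count: 4.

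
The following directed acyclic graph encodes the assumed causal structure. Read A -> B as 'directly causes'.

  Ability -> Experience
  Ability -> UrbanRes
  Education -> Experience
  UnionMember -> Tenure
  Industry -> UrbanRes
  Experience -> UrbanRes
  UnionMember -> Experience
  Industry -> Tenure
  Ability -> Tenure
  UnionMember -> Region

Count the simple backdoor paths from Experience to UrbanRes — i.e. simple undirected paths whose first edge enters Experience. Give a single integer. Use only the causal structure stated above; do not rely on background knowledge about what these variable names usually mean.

A backdoor path from Experience to UrbanRes is any simple undirected path whose first edge points into Experience (i.e. leaves Experience via a parent).
Parents of Experience: {Ability, Education, UnionMember}.
Enumerating:
  P1: Experience <- Ability -> UrbanRes
  P2: Experience <- Ability -> Tenure <- Industry -> UrbanRes
  P3: Experience <- UnionMember -> Tenure <- Ability -> UrbanRes
  P4: Experience <- UnionMember -> Tenure <- Industry -> UrbanRes
That exhausts the simple backdoor paths. Count: 4.

4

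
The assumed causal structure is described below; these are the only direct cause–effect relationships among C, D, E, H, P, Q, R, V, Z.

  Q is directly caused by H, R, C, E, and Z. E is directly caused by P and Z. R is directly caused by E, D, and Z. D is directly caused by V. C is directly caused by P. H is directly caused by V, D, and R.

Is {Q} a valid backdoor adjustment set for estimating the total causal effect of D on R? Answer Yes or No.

No

Backdoor paths from D to R (paths whose first edge points into D):
  P1: D <- V -> H <- R
  P2: D <- V -> H -> Q <- C <- P -> E <- Z -> R
  P3: D <- V -> H -> Q <- C <- P -> E -> R
  P4: D <- V -> H -> Q <- Z -> E -> R
  P5: D <- V -> H -> Q <- Z -> R
  P6: D <- V -> H -> Q <- E <- Z -> R
  P7: D <- V -> H -> Q <- E -> R
  P8: D <- V -> H -> Q <- R
Condition 1 (no descendant of D in the set): FAILS — Q is a descendant of D.
Condition 2 (every backdoor path blocked by {Q}):
  P1: open — collider(s) H are conditioned on (or have a conditioned descendant) and no non-collider on the path is in the set.
  P2: open — collider(s) Q, E are conditioned on (or have a conditioned descendant) and no non-collider on the path is in the set.
  P3: open — collider(s) Q are conditioned on (or have a conditioned descendant) and no non-collider on the path is in the set.
  P4: open — collider(s) Q are conditioned on (or have a conditioned descendant) and no non-collider on the path is in the set.
  P5: open — collider(s) Q are conditioned on (or have a conditioned descendant) and no non-collider on the path is in the set.
  P6: open — collider(s) Q are conditioned on (or have a conditioned descendant) and no non-collider on the path is in the set.
  P7: open — collider(s) Q are conditioned on (or have a conditioned descendant) and no non-collider on the path is in the set.
  P8: open — collider(s) Q are conditioned on (or have a conditioned descendant) and no non-collider on the path is in the set.
{Q} does not satisfy the backdoor criterion.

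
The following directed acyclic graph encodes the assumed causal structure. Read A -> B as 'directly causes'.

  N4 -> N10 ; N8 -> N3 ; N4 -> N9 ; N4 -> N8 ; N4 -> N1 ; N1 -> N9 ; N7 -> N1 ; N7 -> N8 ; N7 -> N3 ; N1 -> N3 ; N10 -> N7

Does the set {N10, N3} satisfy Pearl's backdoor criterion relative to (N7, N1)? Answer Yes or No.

Backdoor paths from N7 to N1 (paths whose first edge points into N7):
  P1: N7 <- N10 <- N4 -> N1
  P2: N7 <- N10 <- N4 -> N9 <- N1
  P3: N7 <- N10 <- N4 -> N8 -> N3 <- N1
Condition 1 (no descendant of N7 in the set): FAILS — N3 is a descendant of N7.
Condition 2 (every backdoor path blocked by {N10, N3}):
  P1: blocked at chain node N10 ∈ conditioning set.
  P2: blocked at chain node N10 ∈ conditioning set.
  P3: blocked at chain node N10 ∈ conditioning set.
{N10, N3} does not satisfy the backdoor criterion.

No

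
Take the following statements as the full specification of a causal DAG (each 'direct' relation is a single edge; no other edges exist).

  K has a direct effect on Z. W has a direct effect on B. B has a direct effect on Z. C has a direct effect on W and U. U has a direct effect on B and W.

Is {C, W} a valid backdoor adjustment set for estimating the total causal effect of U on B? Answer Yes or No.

No

Backdoor paths from U to B (paths whose first edge points into U):
  P1: U <- C -> W -> B
Condition 1 (no descendant of U in the set): FAILS — W is a descendant of U.
Condition 2 (every backdoor path blocked by {C, W}):
  P1: blocked at fork node C ∈ conditioning set.
{C, W} does not satisfy the backdoor criterion.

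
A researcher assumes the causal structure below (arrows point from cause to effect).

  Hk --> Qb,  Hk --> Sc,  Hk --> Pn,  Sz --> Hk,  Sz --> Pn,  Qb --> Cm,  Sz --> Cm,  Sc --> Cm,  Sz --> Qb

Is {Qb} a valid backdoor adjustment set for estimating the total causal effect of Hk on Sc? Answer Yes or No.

Backdoor paths from Hk to Sc (paths whose first edge points into Hk):
  P1: Hk <- Sz -> Qb -> Cm <- Sc
  P2: Hk <- Sz -> Cm <- Sc
Condition 1 (no descendant of Hk in the set): FAILS — Qb is a descendant of Hk.
Condition 2 (every backdoor path blocked by {Qb}):
  P1: blocked at chain node Qb ∈ conditioning set.
  P2: blocked at collider Cm (neither it nor any descendant is in the conditioning set).
{Qb} does not satisfy the backdoor criterion.

No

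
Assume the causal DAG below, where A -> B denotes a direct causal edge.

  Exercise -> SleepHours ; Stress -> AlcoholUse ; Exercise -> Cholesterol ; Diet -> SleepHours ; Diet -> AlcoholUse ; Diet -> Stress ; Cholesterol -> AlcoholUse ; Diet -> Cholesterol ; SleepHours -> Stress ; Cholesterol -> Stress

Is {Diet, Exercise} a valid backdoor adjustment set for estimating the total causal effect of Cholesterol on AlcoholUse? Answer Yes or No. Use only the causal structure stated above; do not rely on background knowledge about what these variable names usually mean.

Yes

Backdoor paths from Cholesterol to AlcoholUse (paths whose first edge points into Cholesterol):
  P1: Cholesterol <- Exercise -> SleepHours <- Diet -> Stress -> AlcoholUse
  P2: Cholesterol <- Exercise -> SleepHours <- Diet -> AlcoholUse
  P3: Cholesterol <- Exercise -> SleepHours -> Stress <- Diet -> AlcoholUse
  P4: Cholesterol <- Exercise -> SleepHours -> Stress -> AlcoholUse
  P5: Cholesterol <- Diet -> SleepHours -> Stress -> AlcoholUse
  P6: Cholesterol <- Diet -> Stress -> AlcoholUse
  P7: Cholesterol <- Diet -> AlcoholUse
Condition 1 (no descendant of Cholesterol in the set): holds — descendants of Cholesterol are {AlcoholUse, Stress}; none are in {Diet, Exercise}.
Condition 2 (every backdoor path blocked by {Diet, Exercise}):
  P1: blocked at fork node Exercise ∈ conditioning set.
  P2: blocked at fork node Exercise ∈ conditioning set.
  P3: blocked at fork node Exercise ∈ conditioning set.
  P4: blocked at fork node Exercise ∈ conditioning set.
  P5: blocked at fork node Diet ∈ conditioning set.
  P6: blocked at fork node Diet ∈ conditioning set.
  P7: blocked at fork node Diet ∈ conditioning set.
{Diet, Exercise} satisfies the backdoor criterion.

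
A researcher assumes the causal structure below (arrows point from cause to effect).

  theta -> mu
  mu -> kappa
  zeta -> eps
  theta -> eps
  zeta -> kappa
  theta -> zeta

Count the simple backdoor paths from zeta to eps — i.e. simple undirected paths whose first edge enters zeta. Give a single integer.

A backdoor path from zeta to eps is any simple undirected path whose first edge points into zeta (i.e. leaves zeta via a parent).
Parents of zeta: {theta}.
Enumerating:
  P1: zeta <- theta -> eps
That exhausts the simple backdoor paths. Count: 1.

1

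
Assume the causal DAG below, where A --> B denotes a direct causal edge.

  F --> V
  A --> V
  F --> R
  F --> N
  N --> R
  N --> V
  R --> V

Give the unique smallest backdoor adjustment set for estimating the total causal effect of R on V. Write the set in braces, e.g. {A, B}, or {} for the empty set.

Variables eligible for adjustment (non-descendants of R, excluding R and V): {A, F, N}.
Backdoor paths from R to V:
  P1: R <- F -> N -> V
  P2: R <- F -> V
  P3: R <- N <- F -> V
  P4: R <- N -> V
The empty set is not sufficient: P1 (R <- F -> N -> V) has no collider blocking it and no conditioned non-collider, so it is open.
Try {F, N}:
  P1: blocked at fork node F ∈ conditioning set.
  P2: blocked at fork node F ∈ conditioning set.
  P3: blocked at chain node N ∈ conditioning set.
  P4: blocked at fork node N ∈ conditioning set.
{F, N} contains no descendant of R and blocks every backdoor path.
Every element of {F, N} is needed (dropping F leaves P2 open; dropping N leaves P4 open), so no proper subset is valid.
Among all size-2 subsets of the eligible variables, only {F, N} blocks every backdoor path, so it is the unique smallest valid adjustment set.

{F, N}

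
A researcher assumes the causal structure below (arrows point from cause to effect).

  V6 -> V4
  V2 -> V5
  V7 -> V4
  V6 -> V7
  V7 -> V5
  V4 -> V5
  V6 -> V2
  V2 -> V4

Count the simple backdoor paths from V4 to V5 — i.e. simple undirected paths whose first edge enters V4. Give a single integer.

A backdoor path from V4 to V5 is any simple undirected path whose first edge points into V4 (i.e. leaves V4 via a parent).
Parents of V4: {V2, V6, V7}.
Enumerating:
  P1: V4 <- V6 -> V7 -> V5
  P2: V4 <- V6 -> V2 -> V5
  P3: V4 <- V7 <- V6 -> V2 -> V5
  P4: V4 <- V7 -> V5
  P5: V4 <- V2 <- V6 -> V7 -> V5
  P6: V4 <- V2 -> V5
That exhausts the simple backdoor paths. Count: 6.

6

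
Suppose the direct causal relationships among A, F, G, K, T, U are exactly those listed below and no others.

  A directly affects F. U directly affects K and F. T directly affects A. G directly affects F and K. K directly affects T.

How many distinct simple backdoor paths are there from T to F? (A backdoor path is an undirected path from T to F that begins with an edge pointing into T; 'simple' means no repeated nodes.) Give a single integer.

A backdoor path from T to F is any simple undirected path whose first edge points into T (i.e. leaves T via a parent).
Parents of T: {K}.
Enumerating:
  P1: T <- K <- U -> F
  P2: T <- K <- G -> F
That exhausts the simple backdoor paths. Count: 2.

2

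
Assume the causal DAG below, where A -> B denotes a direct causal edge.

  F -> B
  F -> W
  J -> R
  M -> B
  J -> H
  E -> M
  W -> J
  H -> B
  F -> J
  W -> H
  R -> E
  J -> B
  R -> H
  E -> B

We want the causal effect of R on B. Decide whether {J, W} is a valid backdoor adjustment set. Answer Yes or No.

Backdoor paths from R to B (paths whose first edge points into R):
  P1: R <- J <- F -> W -> H -> B
  P2: R <- J <- F -> B
  P3: R <- J <- W <- F -> B
  P4: R <- J <- W -> H -> B
  P5: R <- J -> H <- W <- F -> B
  P6: R <- J -> H -> B
  P7: R <- J -> B
Condition 1 (no descendant of R in the set): holds — descendants of R are {B, E, H, M}; none are in {J, W}.
Condition 2 (every backdoor path blocked by {J, W}):
  P1: blocked at chain node J ∈ conditioning set.
  P2: blocked at chain node J ∈ conditioning set.
  P3: blocked at chain node J ∈ conditioning set.
  P4: blocked at chain node J ∈ conditioning set.
  P5: blocked at fork node J ∈ conditioning set.
  P6: blocked at fork node J ∈ conditioning set.
  P7: blocked at fork node J ∈ conditioning set.
{J, W} satisfies the backdoor criterion.

Yes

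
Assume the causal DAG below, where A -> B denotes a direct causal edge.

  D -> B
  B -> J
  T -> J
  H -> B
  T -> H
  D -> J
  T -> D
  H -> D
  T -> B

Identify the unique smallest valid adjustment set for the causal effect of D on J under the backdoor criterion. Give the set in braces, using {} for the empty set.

Variables eligible for adjustment (non-descendants of D, excluding D and J): {H, T}.
Backdoor paths from D to J:
  P1: D <- T -> H -> B -> J
  P2: D <- T -> B -> J
  P3: D <- T -> J
  P4: D <- H <- T -> B -> J
  P5: D <- H <- T -> J
  P6: D <- H -> B <- T -> J
  P7: D <- H -> B -> J
The empty set is not sufficient: P1 (D <- T -> H -> B -> J) has no collider blocking it and no conditioned non-collider, so it is open.
Try {H, T}:
  P1: blocked at fork node T ∈ conditioning set.
  P2: blocked at fork node T ∈ conditioning set.
  P3: blocked at fork node T ∈ conditioning set.
  P4: blocked at chain node H ∈ conditioning set.
  P5: blocked at chain node H ∈ conditioning set.
  P6: blocked at fork node H ∈ conditioning set.
  P7: blocked at fork node H ∈ conditioning set.
{H, T} contains no descendant of D and blocks every backdoor path.
Every element of {H, T} is needed (dropping H leaves P7 open; dropping T leaves P2 open), so no proper subset is valid.
Among all size-2 subsets of the eligible variables, only {H, T} blocks every backdoor path, so it is the unique smallest valid adjustment set.

{H, T}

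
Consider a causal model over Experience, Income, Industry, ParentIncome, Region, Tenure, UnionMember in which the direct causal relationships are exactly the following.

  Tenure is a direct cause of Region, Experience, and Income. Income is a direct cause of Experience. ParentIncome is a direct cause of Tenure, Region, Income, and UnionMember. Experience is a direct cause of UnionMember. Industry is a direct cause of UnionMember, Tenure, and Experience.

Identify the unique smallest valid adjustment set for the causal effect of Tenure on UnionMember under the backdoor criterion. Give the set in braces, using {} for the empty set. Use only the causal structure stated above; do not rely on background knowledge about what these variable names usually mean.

{Industry, ParentIncome}

Variables eligible for adjustment (non-descendants of Tenure, excluding Tenure and UnionMember): {Industry, ParentIncome}.
Backdoor paths from Tenure to UnionMember:
  P1: Tenure <- Industry -> Experience <- Income <- ParentIncome -> UnionMember
  P2: Tenure <- Industry -> Experience -> UnionMember
  P3: Tenure <- Industry -> UnionMember
  P4: Tenure <- ParentIncome -> Income -> Experience <- Industry -> UnionMember
  P5: Tenure <- ParentIncome -> Income -> Experience -> UnionMember
  P6: Tenure <- ParentIncome -> UnionMember
The empty set is not sufficient: P2 (Tenure <- Industry -> Experience -> UnionMember) has no collider blocking it and no conditioned non-collider, so it is open.
Try {Industry, ParentIncome}:
  P1: blocked at fork node Industry ∈ conditioning set.
  P2: blocked at fork node Industry ∈ conditioning set.
  P3: blocked at fork node Industry ∈ conditioning set.
  P4: blocked at fork node ParentIncome ∈ conditioning set.
  P5: blocked at fork node ParentIncome ∈ conditioning set.
  P6: blocked at fork node ParentIncome ∈ conditioning set.
{Industry, ParentIncome} contains no descendant of Tenure and blocks every backdoor path.
Every element of {Industry, ParentIncome} is needed (dropping Industry leaves P2 open; dropping ParentIncome leaves P5 open), so no proper subset is valid.
Among all size-2 subsets of the eligible variables, only {Industry, ParentIncome} blocks every backdoor path, so it is the unique smallest valid adjustment set.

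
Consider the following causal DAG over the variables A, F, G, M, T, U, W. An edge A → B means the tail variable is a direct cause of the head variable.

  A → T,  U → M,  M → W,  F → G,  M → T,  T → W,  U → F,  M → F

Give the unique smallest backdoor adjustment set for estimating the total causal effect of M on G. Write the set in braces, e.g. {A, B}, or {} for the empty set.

{U}

Variables eligible for adjustment (non-descendants of M, excluding M and G): {A, U}.
Backdoor paths from M to G:
  P1: M <- U -> F -> G
The empty set is not sufficient: P1 (M <- U -> F -> G) has no collider blocking it and no conditioned non-collider, so it is open.
Try {U}:
  P1: blocked at fork node U ∈ conditioning set.
{U} contains no descendant of M and blocks every backdoor path.
No other singleton works — e.g. {A} leaves P1 open — so {U} is the unique smallest valid adjustment set.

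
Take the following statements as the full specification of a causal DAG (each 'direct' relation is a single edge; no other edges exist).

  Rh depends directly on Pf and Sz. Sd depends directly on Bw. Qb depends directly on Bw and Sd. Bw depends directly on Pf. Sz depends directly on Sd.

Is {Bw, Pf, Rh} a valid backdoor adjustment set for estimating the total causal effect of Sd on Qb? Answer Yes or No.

Backdoor paths from Sd to Qb (paths whose first edge points into Sd):
  P1: Sd <- Bw -> Qb
Condition 1 (no descendant of Sd in the set): FAILS — Rh is a descendant of Sd.
Condition 2 (every backdoor path blocked by {Bw, Pf, Rh}):
  P1: blocked at fork node Bw ∈ conditioning set.
{Bw, Pf, Rh} does not satisfy the backdoor criterion.

No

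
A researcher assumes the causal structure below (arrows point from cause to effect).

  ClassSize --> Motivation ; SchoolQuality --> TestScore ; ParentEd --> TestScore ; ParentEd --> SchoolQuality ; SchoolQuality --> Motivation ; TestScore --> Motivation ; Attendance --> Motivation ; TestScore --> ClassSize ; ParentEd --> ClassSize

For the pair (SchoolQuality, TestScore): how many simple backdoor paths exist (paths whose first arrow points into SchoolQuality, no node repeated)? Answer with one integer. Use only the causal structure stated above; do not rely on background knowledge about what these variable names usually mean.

A backdoor path from SchoolQuality to TestScore is any simple undirected path whose first edge points into SchoolQuality (i.e. leaves SchoolQuality via a parent).
Parents of SchoolQuality: {ParentEd}.
Enumerating:
  P1: SchoolQuality <- ParentEd -> TestScore
  P2: SchoolQuality <- ParentEd -> ClassSize <- TestScore
  P3: SchoolQuality <- ParentEd -> ClassSize -> Motivation <- TestScore
That exhausts the simple backdoor paths. Count: 3.

3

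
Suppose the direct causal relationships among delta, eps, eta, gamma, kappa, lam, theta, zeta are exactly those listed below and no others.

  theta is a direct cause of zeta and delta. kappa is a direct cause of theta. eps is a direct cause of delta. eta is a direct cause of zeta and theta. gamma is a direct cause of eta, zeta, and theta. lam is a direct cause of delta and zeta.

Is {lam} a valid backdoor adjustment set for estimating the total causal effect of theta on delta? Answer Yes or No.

Yes

Backdoor paths from theta to delta (paths whose first edge points into theta):
  P1: theta <- gamma -> eta -> zeta <- lam -> delta
  P2: theta <- gamma -> zeta <- lam -> delta
  P3: theta <- eta <- gamma -> zeta <- lam -> delta
  P4: theta <- eta -> zeta <- lam -> delta
Condition 1 (no descendant of theta in the set): holds — descendants of theta are {delta, zeta}; none are in {lam}.
Condition 2 (every backdoor path blocked by {lam}):
  P1: blocked at collider zeta (neither it nor any descendant is in the conditioning set).
  P2: blocked at collider zeta (neither it nor any descendant is in the conditioning set).
  P3: blocked at collider zeta (neither it nor any descendant is in the conditioning set).
  P4: blocked at collider zeta (neither it nor any descendant is in the conditioning set).
{lam} satisfies the backdoor criterion.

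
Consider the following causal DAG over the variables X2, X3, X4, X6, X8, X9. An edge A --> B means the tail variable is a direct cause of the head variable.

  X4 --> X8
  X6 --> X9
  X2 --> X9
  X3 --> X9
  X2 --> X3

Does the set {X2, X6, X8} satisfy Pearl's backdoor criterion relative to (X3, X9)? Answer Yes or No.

Backdoor paths from X3 to X9 (paths whose first edge points into X3):
  P1: X3 <- X2 -> X9
Condition 1 (no descendant of X3 in the set): holds — descendants of X3 are {X9}; none are in {X2, X6, X8}.
Condition 2 (every backdoor path blocked by {X2, X6, X8}):
  P1: blocked at fork node X2 ∈ conditioning set.
{X2, X6, X8} satisfies the backdoor criterion.

Yes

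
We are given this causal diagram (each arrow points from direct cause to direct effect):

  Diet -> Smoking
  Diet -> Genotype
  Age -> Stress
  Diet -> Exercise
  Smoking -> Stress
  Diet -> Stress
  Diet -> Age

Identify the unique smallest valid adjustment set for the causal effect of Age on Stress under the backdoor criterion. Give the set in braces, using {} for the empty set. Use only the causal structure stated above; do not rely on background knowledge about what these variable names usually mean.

Variables eligible for adjustment (non-descendants of Age, excluding Age and Stress): {Diet, Exercise, Genotype, Smoking}.
Backdoor paths from Age to Stress:
  P1: Age <- Diet -> Smoking -> Stress
  P2: Age <- Diet -> Stress
The empty set is not sufficient: P1 (Age <- Diet -> Smoking -> Stress) has no collider blocking it and no conditioned non-collider, so it is open.
Try {Diet}:
  P1: blocked at fork node Diet ∈ conditioning set.
  P2: blocked at fork node Diet ∈ conditioning set.
{Diet} contains no descendant of Age and blocks every backdoor path.
No other singleton works — e.g. {Exercise} leaves P1 open — so {Diet} is the unique smallest valid adjustment set.

{Diet}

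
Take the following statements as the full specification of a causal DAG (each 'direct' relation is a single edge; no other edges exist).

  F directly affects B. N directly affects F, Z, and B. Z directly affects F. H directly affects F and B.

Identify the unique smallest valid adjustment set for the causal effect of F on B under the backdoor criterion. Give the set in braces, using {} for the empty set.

{H, N}

Variables eligible for adjustment (non-descendants of F, excluding F and B): {H, N, Z}.
Backdoor paths from F to B:
  P1: F <- H -> B
  P2: F <- N -> B
  P3: F <- Z <- N -> B
The empty set is not sufficient: P1 (F <- H -> B) has no collider blocking it and no conditioned non-collider, so it is open.
Try {H, N}:
  P1: blocked at fork node H ∈ conditioning set.
  P2: blocked at fork node N ∈ conditioning set.
  P3: blocked at fork node N ∈ conditioning set.
{H, N} contains no descendant of F and blocks every backdoor path.
Every element of {H, N} is needed (dropping H leaves P1 open; dropping N leaves P2 open), so no proper subset is valid.
Among all size-2 subsets of the eligible variables, only {H, N} blocks every backdoor path, so it is the unique smallest valid adjustment set.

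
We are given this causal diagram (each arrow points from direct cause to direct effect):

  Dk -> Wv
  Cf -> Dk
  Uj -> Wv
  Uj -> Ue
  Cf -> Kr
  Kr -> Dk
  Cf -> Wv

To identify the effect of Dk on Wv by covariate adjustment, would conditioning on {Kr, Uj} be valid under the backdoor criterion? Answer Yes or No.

No

Backdoor paths from Dk to Wv (paths whose first edge points into Dk):
  P1: Dk <- Cf -> Wv
  P2: Dk <- Kr <- Cf -> Wv
Condition 1 (no descendant of Dk in the set): holds — descendants of Dk are {Wv}; none are in {Kr, Uj}.
Condition 2 (every backdoor path blocked by {Kr, Uj}):
  P1: open — no interior node is in the conditioning set.
  P2: blocked at chain node Kr ∈ conditioning set.
{Kr, Uj} does not satisfy the backdoor criterion.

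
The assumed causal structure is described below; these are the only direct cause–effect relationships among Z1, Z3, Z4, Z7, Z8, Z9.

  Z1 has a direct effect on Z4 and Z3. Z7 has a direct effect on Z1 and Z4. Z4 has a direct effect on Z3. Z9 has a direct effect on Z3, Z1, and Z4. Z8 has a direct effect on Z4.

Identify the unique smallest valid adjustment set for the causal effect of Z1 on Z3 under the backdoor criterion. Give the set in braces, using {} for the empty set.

{Z7, Z9}

Variables eligible for adjustment (non-descendants of Z1, excluding Z1 and Z3): {Z7, Z8, Z9}.
Backdoor paths from Z1 to Z3:
  P1: Z1 <- Z7 -> Z4 <- Z9 -> Z3
  P2: Z1 <- Z7 -> Z4 -> Z3
  P3: Z1 <- Z9 -> Z4 -> Z3
  P4: Z1 <- Z9 -> Z3
The empty set is not sufficient: P2 (Z1 <- Z7 -> Z4 -> Z3) has no collider blocking it and no conditioned non-collider, so it is open.
Try {Z7, Z9}:
  P1: blocked at fork node Z7 ∈ conditioning set.
  P2: blocked at fork node Z7 ∈ conditioning set.
  P3: blocked at fork node Z9 ∈ conditioning set.
  P4: blocked at fork node Z9 ∈ conditioning set.
{Z7, Z9} contains no descendant of Z1 and blocks every backdoor path.
Every element of {Z7, Z9} is needed (dropping Z7 leaves P2 open; dropping Z9 leaves P3 open), so no proper subset is valid.
Among all size-2 subsets of the eligible variables, only {Z7, Z9} blocks every backdoor path, so it is the unique smallest valid adjustment set.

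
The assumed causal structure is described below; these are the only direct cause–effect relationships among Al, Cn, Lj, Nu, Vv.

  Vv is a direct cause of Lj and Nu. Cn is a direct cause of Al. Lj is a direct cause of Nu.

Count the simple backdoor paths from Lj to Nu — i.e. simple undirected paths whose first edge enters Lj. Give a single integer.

A backdoor path from Lj to Nu is any simple undirected path whose first edge points into Lj (i.e. leaves Lj via a parent).
Parents of Lj: {Vv}.
Enumerating:
  P1: Lj <- Vv -> Nu
That exhausts the simple backdoor paths. Count: 1.

1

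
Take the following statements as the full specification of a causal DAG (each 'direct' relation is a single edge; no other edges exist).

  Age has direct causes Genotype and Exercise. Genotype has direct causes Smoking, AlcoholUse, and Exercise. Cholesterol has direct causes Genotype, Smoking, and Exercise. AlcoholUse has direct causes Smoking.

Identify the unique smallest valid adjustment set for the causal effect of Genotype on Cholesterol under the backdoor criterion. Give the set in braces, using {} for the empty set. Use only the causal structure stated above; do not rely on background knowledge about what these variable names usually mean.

Variables eligible for adjustment (non-descendants of Genotype, excluding Genotype and Cholesterol): {AlcoholUse, Exercise, Smoking}.
Backdoor paths from Genotype to Cholesterol:
  P1: Genotype <- Smoking -> Cholesterol
  P2: Genotype <- Exercise -> Cholesterol
  P3: Genotype <- AlcoholUse <- Smoking -> Cholesterol
The empty set is not sufficient: P1 (Genotype <- Smoking -> Cholesterol) has no collider blocking it and no conditioned non-collider, so it is open.
Try {Exercise, Smoking}:
  P1: blocked at fork node Smoking ∈ conditioning set.
  P2: blocked at fork node Exercise ∈ conditioning set.
  P3: blocked at fork node Smoking ∈ conditioning set.
{Exercise, Smoking} contains no descendant of Genotype and blocks every backdoor path.
Every element of {Exercise, Smoking} is needed (dropping Exercise leaves P2 open; dropping Smoking leaves P1 open), so no proper subset is valid.
Among all size-2 subsets of the eligible variables, only {Exercise, Smoking} blocks every backdoor path, so it is the unique smallest valid adjustment set.

{Exercise, Smoking}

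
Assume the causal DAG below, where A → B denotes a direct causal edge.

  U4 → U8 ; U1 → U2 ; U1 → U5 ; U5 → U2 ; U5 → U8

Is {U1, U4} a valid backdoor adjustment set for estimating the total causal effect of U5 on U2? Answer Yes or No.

Yes

Backdoor paths from U5 to U2 (paths whose first edge points into U5):
  P1: U5 <- U1 -> U2
Condition 1 (no descendant of U5 in the set): holds — descendants of U5 are {U2, U8}; none are in {U1, U4}.
Condition 2 (every backdoor path blocked by {U1, U4}):
  P1: blocked at fork node U1 ∈ conditioning set.
{U1, U4} satisfies the backdoor criterion.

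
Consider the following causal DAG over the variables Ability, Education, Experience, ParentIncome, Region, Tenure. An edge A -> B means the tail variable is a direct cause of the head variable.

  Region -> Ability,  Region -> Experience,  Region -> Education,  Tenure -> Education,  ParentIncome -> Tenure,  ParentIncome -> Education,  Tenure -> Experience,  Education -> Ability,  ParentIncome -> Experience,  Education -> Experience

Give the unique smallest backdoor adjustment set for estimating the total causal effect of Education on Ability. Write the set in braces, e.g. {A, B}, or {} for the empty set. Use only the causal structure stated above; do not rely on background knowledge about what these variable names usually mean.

{Region}

Variables eligible for adjustment (non-descendants of Education, excluding Education and Ability): {ParentIncome, Region, Tenure}.
Backdoor paths from Education to Ability:
  P1: Education <- ParentIncome -> Tenure -> Experience <- Region -> Ability
  P2: Education <- ParentIncome -> Experience <- Region -> Ability
  P3: Education <- Region -> Ability
  P4: Education <- Tenure <- ParentIncome -> Experience <- Region -> Ability
  P5: Education <- Tenure -> Experience <- Region -> Ability
The empty set is not sufficient: P3 (Education <- Region -> Ability) has no collider blocking it and no conditioned non-collider, so it is open.
Try {Region}:
  P1: blocked at collider Experience (neither it nor any descendant is in the conditioning set).
  P2: blocked at collider Experience (neither it nor any descendant is in the conditioning set).
  P3: blocked at fork node Region ∈ conditioning set.
  P4: blocked at collider Experience (neither it nor any descendant is in the conditioning set).
  P5: blocked at collider Experience (neither it nor any descendant is in the conditioning set).
{Region} contains no descendant of Education and blocks every backdoor path.
No other singleton works — e.g. {ParentIncome} leaves P3 open — so {Region} is the unique smallest valid adjustment set.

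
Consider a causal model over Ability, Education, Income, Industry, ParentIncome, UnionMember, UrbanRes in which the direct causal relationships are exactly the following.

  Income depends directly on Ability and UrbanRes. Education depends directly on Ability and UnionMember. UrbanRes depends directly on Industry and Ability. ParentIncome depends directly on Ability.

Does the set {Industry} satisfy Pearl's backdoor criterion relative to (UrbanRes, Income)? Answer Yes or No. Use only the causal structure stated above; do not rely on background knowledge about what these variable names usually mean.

Backdoor paths from UrbanRes to Income (paths whose first edge points into UrbanRes):
  P1: UrbanRes <- Ability -> Income
Condition 1 (no descendant of UrbanRes in the set): holds — descendants of UrbanRes are {Income}; none are in {Industry}.
Condition 2 (every backdoor path blocked by {Industry}):
  P1: open — no interior node is in the conditioning set.
{Industry} does not satisfy the backdoor criterion.

No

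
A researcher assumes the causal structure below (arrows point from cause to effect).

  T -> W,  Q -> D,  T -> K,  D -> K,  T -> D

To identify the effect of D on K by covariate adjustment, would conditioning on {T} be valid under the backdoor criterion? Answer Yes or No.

Backdoor paths from D to K (paths whose first edge points into D):
  P1: D <- T -> K
Condition 1 (no descendant of D in the set): holds — descendants of D are {K}; none are in {T}.
Condition 2 (every backdoor path blocked by {T}):
  P1: blocked at fork node T ∈ conditioning set.
{T} satisfies the backdoor criterion.

Yes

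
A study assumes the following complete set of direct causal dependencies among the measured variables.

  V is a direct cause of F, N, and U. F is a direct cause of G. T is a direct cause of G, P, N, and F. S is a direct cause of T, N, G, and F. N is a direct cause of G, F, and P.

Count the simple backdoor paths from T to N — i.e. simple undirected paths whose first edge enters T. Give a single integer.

7

A backdoor path from T to N is any simple undirected path whose first edge points into T (i.e. leaves T via a parent).
Parents of T: {S}.
Enumerating:
  P1: T <- S -> N
  P2: T <- S -> F <- V -> N
  P3: T <- S -> F <- N
  P4: T <- S -> F -> G <- N
  P5: T <- S -> G <- N
  P6: T <- S -> G <- F <- V -> N
  P7: T <- S -> G <- F <- N
That exhausts the simple backdoor paths. Count: 7.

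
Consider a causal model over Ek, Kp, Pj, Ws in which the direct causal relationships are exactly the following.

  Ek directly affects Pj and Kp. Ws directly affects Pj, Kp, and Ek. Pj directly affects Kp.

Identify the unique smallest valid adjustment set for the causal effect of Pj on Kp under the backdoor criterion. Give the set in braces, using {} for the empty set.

{Ek, Ws}

Variables eligible for adjustment (non-descendants of Pj, excluding Pj and Kp): {Ek, Ws}.
Backdoor paths from Pj to Kp:
  P1: Pj <- Ws -> Ek -> Kp
  P2: Pj <- Ws -> Kp
  P3: Pj <- Ek <- Ws -> Kp
  P4: Pj <- Ek -> Kp
The empty set is not sufficient: P1 (Pj <- Ws -> Ek -> Kp) has no collider blocking it and no conditioned non-collider, so it is open.
Try {Ek, Ws}:
  P1: blocked at fork node Ws ∈ conditioning set.
  P2: blocked at fork node Ws ∈ conditioning set.
  P3: blocked at chain node Ek ∈ conditioning set.
  P4: blocked at fork node Ek ∈ conditioning set.
{Ek, Ws} contains no descendant of Pj and blocks every backdoor path.
Every element of {Ek, Ws} is needed (dropping Ek leaves P4 open; dropping Ws leaves P2 open), so no proper subset is valid.
Among all size-2 subsets of the eligible variables, only {Ek, Ws} blocks every backdoor path, so it is the unique smallest valid adjustment set.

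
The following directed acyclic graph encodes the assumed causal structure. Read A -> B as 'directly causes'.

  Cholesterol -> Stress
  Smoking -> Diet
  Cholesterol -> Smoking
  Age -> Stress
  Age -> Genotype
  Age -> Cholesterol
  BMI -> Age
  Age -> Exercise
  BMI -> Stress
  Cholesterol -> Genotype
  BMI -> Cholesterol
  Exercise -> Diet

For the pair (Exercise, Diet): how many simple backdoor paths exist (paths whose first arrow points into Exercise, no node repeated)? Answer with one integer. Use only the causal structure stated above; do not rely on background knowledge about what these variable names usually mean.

6

A backdoor path from Exercise to Diet is any simple undirected path whose first edge points into Exercise (i.e. leaves Exercise via a parent).
Parents of Exercise: {Age}.
Enumerating:
  P1: Exercise <- Age <- BMI -> Cholesterol -> Smoking -> Diet
  P2: Exercise <- Age <- BMI -> Stress <- Cholesterol -> Smoking -> Diet
  P3: Exercise <- Age -> Cholesterol -> Smoking -> Diet
  P4: Exercise <- Age -> Stress <- BMI -> Cholesterol -> Smoking -> Diet
  P5: Exercise <- Age -> Stress <- Cholesterol -> Smoking -> Diet
  P6: Exercise <- Age -> Genotype <- Cholesterol -> Smoking -> Diet
That exhausts the simple backdoor paths. Count: 6.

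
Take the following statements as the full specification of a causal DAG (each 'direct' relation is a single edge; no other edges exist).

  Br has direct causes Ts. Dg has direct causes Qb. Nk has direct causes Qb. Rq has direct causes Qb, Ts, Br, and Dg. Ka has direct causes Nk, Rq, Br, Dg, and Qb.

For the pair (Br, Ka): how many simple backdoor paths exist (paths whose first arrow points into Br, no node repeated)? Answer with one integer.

7

A backdoor path from Br to Ka is any simple undirected path whose first edge points into Br (i.e. leaves Br via a parent).
Parents of Br: {Ts}.
Enumerating:
  P1: Br <- Ts -> Rq <- Qb -> Nk -> Ka
  P2: Br <- Ts -> Rq <- Qb -> Dg -> Ka
  P3: Br <- Ts -> Rq <- Qb -> Ka
  P4: Br <- Ts -> Rq <- Dg <- Qb -> Nk -> Ka
  P5: Br <- Ts -> Rq <- Dg <- Qb -> Ka
  P6: Br <- Ts -> Rq <- Dg -> Ka
  P7: Br <- Ts -> Rq -> Ka
That exhausts the simple backdoor paths. Count: 7.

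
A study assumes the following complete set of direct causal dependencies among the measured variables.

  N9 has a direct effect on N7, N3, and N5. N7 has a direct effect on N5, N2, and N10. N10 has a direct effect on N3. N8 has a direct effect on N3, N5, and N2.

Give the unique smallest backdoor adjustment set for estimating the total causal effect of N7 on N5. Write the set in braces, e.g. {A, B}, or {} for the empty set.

Variables eligible for adjustment (non-descendants of N7, excluding N7 and N5): {N8, N9}.
Backdoor paths from N7 to N5:
  P1: N7 <- N9 -> N3 <- N8 -> N5
  P2: N7 <- N9 -> N5
The empty set is not sufficient: P2 (N7 <- N9 -> N5) has no collider blocking it and no conditioned non-collider, so it is open.
Try {N9}:
  P1: blocked at fork node N9 ∈ conditioning set.
  P2: blocked at fork node N9 ∈ conditioning set.
{N9} contains no descendant of N7 and blocks every backdoor path.
No other singleton works — e.g. {N8} leaves P2 open — so {N9} is the unique smallest valid adjustment set.

{N9}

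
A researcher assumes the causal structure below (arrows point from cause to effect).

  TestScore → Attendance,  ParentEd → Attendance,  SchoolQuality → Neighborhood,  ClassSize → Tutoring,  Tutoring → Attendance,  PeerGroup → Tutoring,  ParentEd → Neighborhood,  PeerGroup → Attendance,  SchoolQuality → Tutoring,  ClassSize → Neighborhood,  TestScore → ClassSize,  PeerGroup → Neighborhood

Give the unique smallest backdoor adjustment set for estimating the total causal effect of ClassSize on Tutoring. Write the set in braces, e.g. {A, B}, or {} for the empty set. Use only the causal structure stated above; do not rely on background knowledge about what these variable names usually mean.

{}

Variables eligible for adjustment (non-descendants of ClassSize, excluding ClassSize and Tutoring): {ParentEd, PeerGroup, SchoolQuality, TestScore}.
Backdoor paths from ClassSize to Tutoring:
  P1: ClassSize <- TestScore -> Attendance <- PeerGroup -> Tutoring
  P2: ClassSize <- TestScore -> Attendance <- PeerGroup -> Neighborhood <- SchoolQuality -> Tutoring
  P3: ClassSize <- TestScore -> Attendance <- ParentEd -> Neighborhood <- PeerGroup -> Tutoring
  P4: ClassSize <- TestScore -> Attendance <- ParentEd -> Neighborhood <- SchoolQuality -> Tutoring
  P5: ClassSize <- TestScore -> Attendance <- Tutoring
Each backdoor path contains an unconditioned collider, so every path is already blocked with the empty conditioning set:
  P1: blocked at collider Attendance (neither it nor any descendant is in the conditioning set).
  P2: blocked at collider Attendance (neither it nor any descendant is in the conditioning set).
  P3: blocked at collider Attendance (neither it nor any descendant is in the conditioning set).
  P4: blocked at collider Attendance (neither it nor any descendant is in the conditioning set).
  P5: blocked at collider Attendance (neither it nor any descendant is in the conditioning set).
The empty set is therefore the unique smallest valid set.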